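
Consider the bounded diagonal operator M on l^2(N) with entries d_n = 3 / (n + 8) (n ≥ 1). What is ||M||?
||M|| = 1/3 (attained at n = 1)

For M diagonal, ||M|| = sup_n |d_n| = sup_n 3/(n + 8). This is positive and strictly decreasing in n, so the supremum is attained at n = 1: d_1 = 3/(1 + 8) = 1/3. Hence ||M|| = 1/3.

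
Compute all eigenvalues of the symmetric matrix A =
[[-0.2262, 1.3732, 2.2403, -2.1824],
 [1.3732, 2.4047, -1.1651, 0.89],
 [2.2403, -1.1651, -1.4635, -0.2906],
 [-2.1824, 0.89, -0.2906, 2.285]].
sigma(A) ≈ {-4, 0, 3, 4}

A is real symmetric, so its spectrum consists of real eigenvalues. Expanding the characteristic polynomial of the displayed matrix gives
  det(λ I - A) = p(λ) = λ^4 + (-3)λ^3 + (-16)λ^2 + (48)λ + (0).
Solving p(λ) = 0 yields eigenvalues ≈ -4, 0, 3, 4. (A is shown rounded to 4 decimals, so these recover the underlying integer eigenvalues to within that precision.)
Verification: the trace of A = 3 equals the sum of eigenvalues 3, and det(A) ≈ -0.0009 matches the eigenvalue product 0.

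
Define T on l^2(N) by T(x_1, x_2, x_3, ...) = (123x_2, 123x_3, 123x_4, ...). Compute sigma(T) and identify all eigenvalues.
sigma(T) = closed disk {z in C : |z| ≤ 123}; sigma_p(T) = open disk {z in C : |z| < 123}

Note T = 123·V where V is the unit left shift (V x)_k = x_{k+1}; so sigma(T) = 123·sigma(V) and ||T|| = 123||V||. ||T x||^2 = 15129sum_{k≥2} |x_k|^2 ≤ 15129||x||^2, with equality on {x : x_1 = 0}, so ||T|| = 123. For any lambda with |lambda| < 123, set r = lambda/123 (|r| < 1); the vector x = (1, r, r^2, ...) is in l^2 and satisfies T x = 123(r, r^2, ...) = lambda x, so lambda is an eigenvalue. On the boundary |lambda| = 123 the geometric series diverges, so no l^2 eigenvector exists, but these lambda lie in the approximate point spectrum. Hence sigma(T) is the closed disk of radius 123 and sigma_p(T) is the open disk.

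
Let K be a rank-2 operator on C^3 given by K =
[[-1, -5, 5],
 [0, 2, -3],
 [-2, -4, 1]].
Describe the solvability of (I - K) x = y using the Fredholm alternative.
(I - K) is invertible (det(I - K) = -4 ≠ 0), so for every y in C^3 the equation (I - K) x = y has a unique solution.

K has rank 2 and factors as K = U V^T = u1 v1^T + u2 v2^T with u1 = (1, -1, -1), v1 = (0, -2, 3), u2 = (-1, 0, -2), v2 = (1, 3, -2) (multiplying out reproduces the displayed K). The nonzero eigenvalues of U V^T coincide with those of the 2 x 2 matrix G = V^T U = [[v1·u1, v1·u2], [v2·u1, v2·u2]] = [[-1, -6], [0, 3]], and by the Sylvester determinant identity det(I_3 - U V^T) = det(I_2 - V^T U) = det([[2, 6], [0, -2]]) = (2)(-2) - (6)(0) = -4. (Direct check: I - K =
[[2, 5, -5],
 [0, -1, 3],
 [2, 4, 0]]
has determinant -4.) The finite-dimensional Fredholm alternative says: either (I - K) is invertible, or ker(I - K) ≠ {0} and then range(I - K) = ker((I - K)^*)^⊥, with dim ker(I - K) = dim ker((I - K)^*). Since det(I - K) ≠ 0, 1 is not an eigenvalue of K and ker(I - K) = {0}, so we are in the first case: for every y there is a unique x = (I - K)^(-1) y. (Explicitly, by the Woodbury identity, (I - U V^T)^(-1) = I + U (I_2 - G)^(-1) V^T.)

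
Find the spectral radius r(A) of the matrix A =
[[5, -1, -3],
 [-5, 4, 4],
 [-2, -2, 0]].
r(A) = 6

The eigenvalues of A are the roots of its characteristic polynomial. With M = A (coefficients from the trace, the sum of principal 2x2 minors, and det A):
  p(λ) = det(λ I - M) = λ^3 - 9λ^2 + 17λ + 6.
By the rational root theorem any rational root is an integer divisor of 6. Testing λ = 6: p(6) = 216 - 324 + 102 + 6 = 0, so λ = 6 is a root. Dividing out (λ - 6) leaves p(λ) = (λ - 6)(λ^2 - 3λ - 1). For λ^2 - 3λ - 1 the discriminant is 13. It is nonnegative but not a perfect square, so the roots are real and irrational: λ = (3 ± sqrt(13))/2 ≈ 3.3028, -0.3028.
Thus the eigenvalues (to 4 decimals) are 3.3028 (modulus 3.3028); -0.3028 (modulus 0.3028); 6 (modulus 6). The spectral radius is the largest modulus: r(A) = 6. (Cross-check: r(A) ≤ ||A||_2 ≈ 9.4322; equality holds whenever A is normal, though it can also hold for some non-normal A.)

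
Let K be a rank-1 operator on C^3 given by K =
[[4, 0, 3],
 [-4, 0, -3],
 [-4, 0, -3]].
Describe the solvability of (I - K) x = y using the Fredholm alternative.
(I - K) is singular (det(I - K) = 0, i.e. 1 ∈ sigma(K)). (I - K) x = y is solvable iff y ⊥ ker((I - K)^*) = span{(4, 0, 3)}, i.e. iff 4y_1 + 3y_3 = 0. When solvable, the solutions are x = y + c·(1, -1, -1), c arbitrary (ker(I - K) = span{(1, -1, -1)}, dimension 1).

K has rank 1, so it is an outer product K = u v^T: every row of K is a multiple of one row vector. Reading off the entries, u = (1, -1, -1) and v = (4, 0, 3) (row i of K equals u_i·v^T). A rank-one matrix u v^T satisfies K u = u (v·u) and kills the (2)-dimensional subspace v^⊥, so its characteristic polynomial is lambda^2 (lambda - v·u) with v·u = tr K = 1. Hence the eigenvalues of I - K are 1 (multiplicity 2) and 1 - (1) = 0, so det(I - K) = 0. (Direct check: I - K =
[[-3, 0, -3],
 [4, 1, 3],
 [4, 0, 4]]
has determinant 0.) So 1 is an eigenvalue of K and (I - K) is not invertible. The finite-dimensional Fredholm alternative says: either (I - K) is invertible, or ker(I - K) ≠ {0} and then range(I - K) = ker((I - K)^*)^⊥, with dim ker(I - K) = dim ker((I - K)^*). We are in the second case, so we need both kernels. Kernel of I - K: (I - K) u = u - u (v·u) = u - u = 0, so ker(I - K) = span{u} = span{(1, -1, -1)} (it is exactly 1-dimensional because rank(I - K) = 2). Kernel of the adjoint: K is real, so (I - K)^* = I - K^T = I - v u^T, and (I - v u^T) v = v - v (u·v) = 0; hence ker((I - K)^*) = span{v} = span{(4, 0, 3)}. Therefore (I - K) x = y is solvable iff <y, v> = 0, i.e. iff 4y_1 + 3y_3 = 0. When this holds, K y = u (v·y) = 0, so (I - K) y = y and x = y is a particular solution; the full solution set is the line x = y + c·u = y + c·(1, -1, -1), c ∈ C.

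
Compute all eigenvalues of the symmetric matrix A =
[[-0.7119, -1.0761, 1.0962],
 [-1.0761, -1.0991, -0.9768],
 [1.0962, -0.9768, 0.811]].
sigma(A) ≈ {-2, -1, 2}

A is real symmetric, so its spectrum consists of real eigenvalues. Expanding the characteristic polynomial of the displayed matrix gives
  det(λ I - A) = p(λ) = λ^3 + (1)λ^2 + (-4)λ + (-4).
Solving p(λ) = 0 yields eigenvalues ≈ -2, -1, 2. (A is shown rounded to 4 decimals, so these recover the underlying integer eigenvalues to within that precision.)
Verification: the trace of A = -1 equals the sum of eigenvalues -1, and det(A) ≈ 3.9999 matches the eigenvalue product 4.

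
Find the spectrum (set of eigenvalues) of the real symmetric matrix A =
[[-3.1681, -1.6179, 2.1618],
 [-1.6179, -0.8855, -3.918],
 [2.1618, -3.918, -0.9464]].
sigma(A) ≈ {-5, -4, 4}

A is real symmetric, so its spectrum consists of real eigenvalues. Expanding the characteristic polynomial of the displayed matrix gives
  det(λ I - A) = p(λ) = λ^3 + (5)λ^2 + (-16)λ + (-80).
Solving p(λ) = 0 yields eigenvalues ≈ -5, -4, 4. (A is shown rounded to 4 decimals, so these recover the underlying integer eigenvalues to within that precision.)
Verification: the trace of A = -5 equals the sum of eigenvalues -5, and det(A) ≈ 80.0002 matches the eigenvalue product 80.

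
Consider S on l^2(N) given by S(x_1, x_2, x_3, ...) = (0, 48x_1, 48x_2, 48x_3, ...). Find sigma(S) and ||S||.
sigma(S) = closed disk {z in C : |z| ≤ 48}; ||S|| = 48

Note S = 48·U where U is the unit right shift (U x)_k = x_{k-1} (with x_0 := 0); so ||S|| = 48||U|| and sigma(S) = 48·sigma(U). ||S x||^2 = sum_{k≥1} |48x_k|^2 = 2304||x||^2, so ||S|| = 48 and sigma(S) ⊂ {|z| ≤ 48}. For any |lambda| < 48, the equation (S - lambda I) x = 0 forces x_1 = 0, then 48x_k = lambda x_{k+1} ⇒ x = 0, so S has no eigenvalues. But (S - lambda I) is not surjective for |lambda| < 48: solving (S - lambda I) x = e_1 would require x_n proportional to (lambda/48)^(-n), which is not in l^2. So every |lambda| < 48 lies in the residual spectrum. The boundary |lambda| = 48 is in the approximate point spectrum (the spectrum is closed). Hence sigma(S) is the closed disk of radius 48.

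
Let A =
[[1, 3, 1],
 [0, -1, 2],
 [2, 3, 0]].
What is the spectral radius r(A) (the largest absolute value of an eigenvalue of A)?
r(A) = (1 + sqrt(33))/2 ≈ 3.3723

The eigenvalues of A are the roots of its characteristic polynomial. With M = A (coefficients from the trace, the sum of principal 2x2 minors, and det A):
  p(λ) = det(λ I - M) = λ^3 - 9λ - 8.
By the rational root theorem any rational root is an integer divisor of 8. Testing λ = -1: p(-1) = -1 + 0 + 9 - 8 = 0, so λ = -1 is a root. Dividing out (λ + 1) leaves p(λ) = (λ + 1)(λ^2 - λ - 8). For λ^2 - λ - 8 the discriminant is 33. It is nonnegative but not a perfect square, so the roots are real and irrational: λ = (1 ± sqrt(33))/2 ≈ 3.3723, -2.3723.
Thus the eigenvalues (to 4 decimals) are 3.3723 (modulus 3.3723); -2.3723 (modulus 2.3723); -1 (modulus 1). The spectral radius is the largest modulus: r(A) = (1 + sqrt(33))/2 ≈ 3.3723. (Cross-check: r(A) ≤ ||A||_2 ≈ 4.8475; equality holds whenever A is normal, though it can also hold for some non-normal A.)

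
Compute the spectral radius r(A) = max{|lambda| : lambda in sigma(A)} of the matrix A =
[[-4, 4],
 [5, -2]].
r(A) = (6 + sqrt(84))/2 ≈ 7.5826

The eigenvalues of A are the roots of its characteristic polynomial. With M = A (coefficients from the trace and determinant):
  p(λ) = det(λ I - M) = λ^2 + 6λ - 12.
For λ^2 + 6λ - 12 the discriminant is 84. It is nonnegative but not a perfect square, so the roots are real and irrational: λ = (-6 ± sqrt(84))/2 ≈ 1.5826, -7.5826.
Thus the eigenvalues (to 4 decimals) are 1.5826 (modulus 1.5826); -7.5826 (modulus 7.5826). The spectral radius is the largest modulus: r(A) = (6 + sqrt(84))/2 ≈ 7.5826. (Cross-check: r(A) ≤ ||A||_2 ≈ 7.6512; equality holds whenever A is normal, though it can also hold for some non-normal A.)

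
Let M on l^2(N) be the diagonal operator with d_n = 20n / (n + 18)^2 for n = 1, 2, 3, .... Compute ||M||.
||M|| = 5/18 (attained at n = 18)

For M diagonal, ||M|| = sup_n |d_n|. Treat f(x) = 20x / (x + 18)^2 for real x > 0. By the quotient rule, f'(x) = 20(18 - x)/(x + 18)^3, which is positive for x < 18 and negative for x > 18. So f has a unique maximum at x = 18, and since 18 is a positive integer, the supremum over n ≥ 1 is attained at n = 18: d_18 = 20·18/(18 + 18)^2 = 20·18/1296 = 5/18. Hence ||M|| = 5/18.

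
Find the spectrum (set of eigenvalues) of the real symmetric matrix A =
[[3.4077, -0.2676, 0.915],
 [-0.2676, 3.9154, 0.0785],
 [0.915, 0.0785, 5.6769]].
sigma(A) ≈ {3, 4, 6}

A is real symmetric, so its spectrum consists of real eigenvalues. Expanding the characteristic polynomial of the displayed matrix gives
  det(λ I - A) = p(λ) = λ^3 + (-13)λ^2 + (54)λ + (-72).
Solving p(λ) = 0 yields eigenvalues ≈ 3, 4, 6. (A is shown rounded to 4 decimals, so these recover the underlying integer eigenvalues to within that precision.)
Verification: the trace of A = 13 equals the sum of eigenvalues 13, and det(A) ≈ 72.0001 matches the eigenvalue product 72.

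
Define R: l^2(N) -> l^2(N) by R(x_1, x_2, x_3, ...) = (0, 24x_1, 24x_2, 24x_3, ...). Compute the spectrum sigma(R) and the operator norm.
sigma(R) = closed disk {z in C : |z| ≤ 24}; ||R|| = 24

Note R = 24·U where U is the unit right shift (U x)_k = x_{k-1} (with x_0 := 0); so ||R|| = 24||U|| and sigma(R) = 24·sigma(U). ||R x||^2 = sum_{k≥1} |24x_k|^2 = 576||x||^2, so ||R|| = 24 and sigma(R) ⊂ {|z| ≤ 24}. For any |lambda| < 24, the equation (R - lambda I) x = 0 forces x_1 = 0, then 24x_k = lambda x_{k+1} ⇒ x = 0, so R has no eigenvalues. But (R - lambda I) is not surjective for |lambda| < 24: solving (R - lambda I) x = e_1 would require x_n proportional to (lambda/24)^(-n), which is not in l^2. So every |lambda| < 24 lies in the residual spectrum. The boundary |lambda| = 24 is in the approximate point spectrum (the spectrum is closed). Hence sigma(R) is the closed disk of radius 24.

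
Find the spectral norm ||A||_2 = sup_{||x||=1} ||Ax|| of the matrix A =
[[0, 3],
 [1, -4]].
||A||_2 = sqrt((26 + sqrt(640))/2) ≈ 5.0645 (= sqrt(largest eigenvalue of A^T A))

||A||_2 = sigma_max(A) = sqrt(lambda_max(A^T A)). Form the symmetric matrix M = A^T A =
[[1, -4],
 [-4, 25]].
Its characteristic polynomial (trace, determinant of M give the coefficients) is
  p(λ) = det(λ I - M) = λ^2 - 26λ + 9.
For λ^2 - 26λ + 9 the discriminant is 640. It is nonnegative but not a perfect square, so the roots are real and irrational: λ = (26 ± sqrt(640))/2 ≈ 25.6491, 0.3509.
So the eigenvalues of A^T A are ≈ 0.3509, 25.6491 (all ≥ 0, as they must be for A^T A). The largest is λ_max = (26 + sqrt(640))/2 ≈ 25.6491, hence ||A||_2 = sqrt(λ_max) = sqrt((26 + sqrt(640))/2) ≈ 5.0645.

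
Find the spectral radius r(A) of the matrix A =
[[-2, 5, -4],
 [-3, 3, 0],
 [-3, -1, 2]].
r(A) ≈ 3.5052

The eigenvalues of A are the roots of its characteristic polynomial. With M = A (coefficients from the trace, the sum of principal 2x2 minors, and det A):
  p(λ) = det(λ I - M) = λ^3 - 3λ^2 - λ + 30.
No integer candidate from the rational root theorem (±divisors of 30) is a root, so the roots are irrational. The cubic discriminant is Δ = -19427 < 0, so there is one real root and a complex-conjugate pair. p(-3) = -21 and p(-2) = 12 have opposite signs, so a root lies in (-3, -2); Newton's method refines it to λ ≈ -2.4417. Dividing out (λ - (-2.4417)) leaves approximately λ^2 - 5.4417λ + 12.2867. For λ^2 - 5.4417λ + 12.2867 the discriminant is -19.5351. It is negative, so the remaining roots are the complex-conjugate pair λ ≈ 2.7208 ± 2.2099i. Their product equals the constant term, so |λ|^2 ≈ 12.2867 and |λ| ≈ 3.5052.
Thus the eigenvalues (to 4 decimals) are -2.4417 (modulus 2.4417); 2.7208 ± 2.2099i (modulus 3.5052). The spectral radius is the largest modulus: r(A) ≈ 3.5052. (Cross-check: r(A) ≤ ||A||_2 ≈ 7.5315; equality holds whenever A is normal, though it can also hold for some non-normal A.)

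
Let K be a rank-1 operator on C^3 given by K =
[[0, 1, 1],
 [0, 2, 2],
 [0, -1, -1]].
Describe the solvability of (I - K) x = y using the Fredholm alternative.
(I - K) is singular (det(I - K) = 0, i.e. 1 ∈ sigma(K)). (I - K) x = y is solvable iff y ⊥ ker((I - K)^*) = span{(0, 1, 1)}, i.e. iff y_2 + y_3 = 0. When solvable, the solutions are x = y + c·(1, 2, -1), c arbitrary (ker(I - K) = span{(1, 2, -1)}, dimension 1).

K has rank 1, so it is an outer product K = u v^T: every row of K is a multiple of one row vector. Reading off the entries, u = (1, 2, -1) and v = (0, 1, 1) (row i of K equals u_i·v^T). A rank-one matrix u v^T satisfies K u = u (v·u) and kills the (2)-dimensional subspace v^⊥, so its characteristic polynomial is lambda^2 (lambda - v·u) with v·u = tr K = 1. Hence the eigenvalues of I - K are 1 (multiplicity 2) and 1 - (1) = 0, so det(I - K) = 0. (Direct check: I - K =
[[1, -1, -1],
 [0, -1, -2],
 [0, 1, 2]]
has determinant 0.) So 1 is an eigenvalue of K and (I - K) is not invertible. The finite-dimensional Fredholm alternative says: either (I - K) is invertible, or ker(I - K) ≠ {0} and then range(I - K) = ker((I - K)^*)^⊥, with dim ker(I - K) = dim ker((I - K)^*). We are in the second case, so we need both kernels. Kernel of I - K: (I - K) u = u - u (v·u) = u - u = 0, so ker(I - K) = span{u} = span{(1, 2, -1)} (it is exactly 1-dimensional because rank(I - K) = 2). Kernel of the adjoint: K is real, so (I - K)^* = I - K^T = I - v u^T, and (I - v u^T) v = v - v (u·v) = 0; hence ker((I - K)^*) = span{v} = span{(0, 1, 1)}. Therefore (I - K) x = y is solvable iff <y, v> = 0, i.e. iff y_2 + y_3 = 0. When this holds, K y = u (v·y) = 0, so (I - K) y = y and x = y is a particular solution; the full solution set is the line x = y + c·u = y + c·(1, 2, -1), c ∈ C.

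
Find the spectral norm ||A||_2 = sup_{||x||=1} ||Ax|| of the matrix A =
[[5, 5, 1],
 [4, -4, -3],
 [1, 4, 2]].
||A||_2 ≈ 8.4741 (= sqrt(largest eigenvalue of A^T A))

||A||_2 = sigma_max(A) = sqrt(lambda_max(A^T A)). Form the symmetric matrix M = A^T A =
[[42, 13, -5],
 [13, 57, 25],
 [-5, 25, 14]].
Its characteristic polynomial (trace, sum of principal 2x2 minors, determinant of M give the coefficients) is
  p(λ) = det(λ I - M) = λ^3 - 113λ^2 + 2961λ - 225.
No integer candidate from the rational root theorem (±divisors of 225) is a root, so the roots are irrational. The cubic discriminant is Δ = 8165084400 > 0, so there are three distinct real roots. p(0) = -225 and p(1) = 2624 have opposite signs, so a root lies in (0, 1); Newton's method refines it to λ ≈ 0.0762. p(41) = 144 and p(42) = -1107 have opposite signs, so a root lies in (41, 42); Newton's method refines it to λ ≈ 41.1142. p(71) = -1716 and p(72) = 423 have opposite signs, so a root lies in (71, 72); Newton's method refines it to λ ≈ 71.8096. Check (Vieta): the three roots sum to 113, matching tr M = 113.
So the eigenvalues of A^T A are ≈ 0.0762, 41.1142, 71.8096 (all ≥ 0, as they must be for A^T A). The largest is λ_max ≈ 71.8096, hence ||A||_2 = sqrt(λ_max) ≈ 8.4741.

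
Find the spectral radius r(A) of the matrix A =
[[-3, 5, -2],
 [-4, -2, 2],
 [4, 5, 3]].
r(A) ≈ 6.1834

The eigenvalues of A are the roots of its characteristic polynomial. With M = A (coefficients from the trace, the sum of principal 2x2 minors, and det A):
  p(λ) = det(λ I - M) = λ^3 + 2λ^2 + 9λ - 172.
No integer candidate from the rational root theorem (±divisors of 172) is a root, so the roots are irrational. The cubic discriminant is Δ = -851584 < 0, so there is one real root and a complex-conjugate pair. p(4) = -40 and p(5) = 48 have opposite signs, so a root lies in (4, 5); Newton's method refines it to λ ≈ 4.4986. Dividing out (λ - (4.4986)) leaves approximately λ^2 + 6.4986λ + 38.2343. For λ^2 + 6.4986λ + 38.2343 the discriminant is -110.7058. It is negative, so the remaining roots are the complex-conjugate pair λ ≈ -3.2493 ± 5.2608i. Their product equals the constant term, so |λ|^2 ≈ 38.2343 and |λ| ≈ 6.1834.
Thus the eigenvalues (to 4 decimals) are 4.4986 (modulus 4.4986); -3.2493 ± 5.2608i (modulus 6.1834). The spectral radius is the largest modulus: r(A) ≈ 6.1834. (Cross-check: r(A) ≤ ||A||_2 ≈ 7.9301; equality holds whenever A is normal, though it can also hold for some non-normal A.)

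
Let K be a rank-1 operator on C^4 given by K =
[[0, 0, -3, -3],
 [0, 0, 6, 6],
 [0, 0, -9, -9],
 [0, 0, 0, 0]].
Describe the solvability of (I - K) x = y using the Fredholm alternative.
(I - K) is invertible (det(I - K) = 10 ≠ 0), so for every y in C^4 the equation (I - K) x = y has a unique solution.

K has rank 1, so it is an outer product K = u v^T: every row of K is a multiple of one row vector. Reading off the entries, u = (1, -2, 3, 0) and v = (0, 0, -3, -3) (row i of K equals u_i·v^T). A rank-one matrix u v^T satisfies K u = u (v·u) and kills the (3)-dimensional subspace v^⊥, so its characteristic polynomial is lambda^3 (lambda - v·u) with v·u = tr K = -9. Hence the eigenvalues of I - K are 1 (multiplicity 3) and 1 - (-9) = 10, so det(I - K) = 10. (Direct check: I - K =
[[1, 0, 3, 3],
 [0, 1, -6, -6],
 [0, 0, 10, 9],
 [0, 0, 0, 1]]
has determinant 10.) The finite-dimensional Fredholm alternative says: either (I - K) is invertible, or ker(I - K) ≠ {0} and then range(I - K) = ker((I - K)^*)^⊥, with dim ker(I - K) = dim ker((I - K)^*). Since det(I - K) ≠ 0, 1 is not an eigenvalue of K and ker(I - K) = {0}, so we are in the first case: for every y there is a unique x = (I - K)^(-1) y. Explicitly, by the Sherman–Morrison formula, (I - u v^T)^(-1) = I + u v^T/(1 - v·u), i.e. (I - K)^(-1) = I + K/(10).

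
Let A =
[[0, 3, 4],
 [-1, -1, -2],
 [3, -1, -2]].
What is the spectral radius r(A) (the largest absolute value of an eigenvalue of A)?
r(A) ≈ 5.0811

The eigenvalues of A are the roots of its characteristic polynomial. With M = A (coefficients from the trace, the sum of principal 2x2 minors, and det A):
  p(λ) = det(λ I - M) = λ^3 + 3λ^2 - 9λ + 8.
No integer candidate from the rational root theorem (±divisors of 8) is a root, so the roots are irrational. The cubic discriminant is Δ = -2835 < 0, so there is one real root and a complex-conjugate pair. p(-6) = -46 and p(-5) = 3 have opposite signs, so a root lies in (-6, -5); Newton's method refines it to λ ≈ -5.0811. Dividing out (λ - (-5.0811)) leaves approximately λ^2 - 2.0811λ + 1.5745. For λ^2 - 2.0811λ + 1.5745 the discriminant is -1.9667. It is negative, so the remaining roots are the complex-conjugate pair λ ≈ 1.0406 ± 0.7012i. Their product equals the constant term, so |λ|^2 ≈ 1.5745 and |λ| ≈ 1.2548.
Thus the eigenvalues (to 4 decimals) are -5.0811 (modulus 5.0811); 1.0406 ± 0.7012i (modulus 1.2548). The spectral radius is the largest modulus: r(A) ≈ 5.0811. (Cross-check: r(A) ≤ ||A||_2 ≈ 5.9616; equality holds whenever A is normal, though it can also hold for some non-normal A.)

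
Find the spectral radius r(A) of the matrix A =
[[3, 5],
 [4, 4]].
r(A) = 8

The eigenvalues of A are the roots of its characteristic polynomial. With M = A (coefficients from the trace and determinant):
  p(λ) = det(λ I - M) = λ^2 - 7λ - 8.
For λ^2 - 7λ - 8 the discriminant is 81. It is a perfect square (9^2), so the roots are rational: λ = (7 ± 9)/2 = 8, -1.
Thus the eigenvalues (to 4 decimals) are 8 (modulus 8); -1 (modulus 1). The spectral radius is the largest modulus: r(A) = 8. (Cross-check: r(A) ≤ ||A||_2 ≈ 8.0632; equality holds whenever A is normal, though it can also hold for some non-normal A.)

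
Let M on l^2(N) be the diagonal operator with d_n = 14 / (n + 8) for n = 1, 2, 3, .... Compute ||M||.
||M|| = 14/9 (attained at n = 1)

For M diagonal, ||M|| = sup_n |d_n| = sup_n 14/(n + 8). This is positive and strictly decreasing in n, so the supremum is attained at n = 1: d_1 = 14/(1 + 8) = 14/9. Hence ||M|| = 14/9.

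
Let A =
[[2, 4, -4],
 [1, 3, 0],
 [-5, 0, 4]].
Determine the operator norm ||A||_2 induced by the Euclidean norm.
||A||_2 ≈ 8.225 (= sqrt(largest eigenvalue of A^T A))

||A||_2 = sigma_max(A) = sqrt(lambda_max(A^T A)). Form the symmetric matrix M = A^T A =
[[30, 11, -28],
 [11, 25, -16],
 [-28, -16, 32]].
Its characteristic polynomial (trace, sum of principal 2x2 minors, determinant of M give the coefficients) is
  p(λ) = det(λ I - M) = λ^3 - 87λ^2 + 1349λ - 2704.
No integer candidate from the rational root theorem (±divisors of 2704) is a root, so the roots are irrational. The cubic discriminant is Δ = 2346937429 > 0, so there are three distinct real roots. p(2) = -346 and p(3) = 587 have opposite signs, so a root lies in (2, 3); Newton's method refines it to λ ≈ 2.3514. p(16) = 704 and p(17) = -1 have opposite signs, so a root lies in (16, 17); Newton's method refines it to λ ≈ 16.9987. p(67) = -2101 and p(68) = 1172 have opposite signs, so a root lies in (67, 68); Newton's method refines it to λ ≈ 67.65. Check (Vieta): the three roots sum to 87, matching tr M = 87.
So the eigenvalues of A^T A are ≈ 2.3514, 16.9987, 67.65 (all ≥ 0, as they must be for A^T A). The largest is λ_max ≈ 67.65, hence ||A||_2 = sqrt(λ_max) ≈ 8.225.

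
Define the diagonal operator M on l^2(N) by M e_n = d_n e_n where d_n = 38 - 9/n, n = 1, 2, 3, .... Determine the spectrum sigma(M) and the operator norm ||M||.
sigma(M) = {38 - 9/n : n ≥ 1} ∪ {38}; ||M|| = 38

A bounded diagonal operator on l^2 with diagonal entries d_n has spectrum equal to the closure of {d_n : n ≥ 1}: every d_n is an eigenvalue (with eigenvector e_n), so {d_n} ⊂ sigma(M); the spectrum is closed, so its closure is too; and for lambda not in the closure, (M - lambda I) has bounded inverse (the diagonal entries 1/(d_n - lambda) are bounded). For our sequence d_n = 38 - 9/n, n = 1, 2, 3, ...:
  - {d_n} = {38 - 9/n : n ≥ 1}; the only limit point is 38
  - closure = {38 - 9/n : n ≥ 1} ∪ {38}
For the norm: a diagonal operator has ||M|| = sup_n |d_n|. Here d_n = 38 - 9/n increases monotonically from d_1 = 29 toward 38, with all terms in [29, 38); so sup_n |d_n| = 38 (the supremum is the limit, not attained). So ||M|| = 38.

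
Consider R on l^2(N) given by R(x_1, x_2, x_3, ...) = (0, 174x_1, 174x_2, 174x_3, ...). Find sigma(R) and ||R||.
sigma(R) = closed disk {z in C : |z| ≤ 174}; ||R|| = 174

Note R = 174·U where U is the unit right shift (U x)_k = x_{k-1} (with x_0 := 0); so ||R|| = 174||U|| and sigma(R) = 174·sigma(U). ||R x||^2 = sum_{k≥1} |174x_k|^2 = 30276||x||^2, so ||R|| = 174 and sigma(R) ⊂ {|z| ≤ 174}. For any |lambda| < 174, the equation (R - lambda I) x = 0 forces x_1 = 0, then 174x_k = lambda x_{k+1} ⇒ x = 0, so R has no eigenvalues. But (R - lambda I) is not surjective for |lambda| < 174: solving (R - lambda I) x = e_1 would require x_n proportional to (lambda/174)^(-n), which is not in l^2. So every |lambda| < 174 lies in the residual spectrum. The boundary |lambda| = 174 is in the approximate point spectrum (the spectrum is closed). Hence sigma(R) is the closed disk of radius 174.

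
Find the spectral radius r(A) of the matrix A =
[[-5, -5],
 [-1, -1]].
r(A) = 6

The eigenvalues of A are the roots of its characteristic polynomial. With M = A (coefficients from the trace and determinant):
  p(λ) = det(λ I - M) = λ^2 + 6λ.
For λ^2 + 6λ the discriminant is 36. It is a perfect square (6^2), so the roots are rational: λ = (-6 ± 6)/2 = 0, -6.
Thus the eigenvalues (to 4 decimals) are 0 (modulus 0); -6 (modulus 6). The spectral radius is the largest modulus: r(A) = 6. (Cross-check: r(A) ≤ ||A||_2 ≈ 7.2111; equality holds whenever A is normal, though it can also hold for some non-normal A.)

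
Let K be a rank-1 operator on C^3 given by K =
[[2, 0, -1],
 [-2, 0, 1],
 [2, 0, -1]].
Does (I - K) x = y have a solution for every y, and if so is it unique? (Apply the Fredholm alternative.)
(I - K) is singular (det(I - K) = 0, i.e. 1 ∈ sigma(K)). (I - K) x = y is solvable iff y ⊥ ker((I - K)^*) = span{(2, 0, -1)}, i.e. iff 2y_1 - y_3 = 0. When solvable, the solutions are x = y + c·(1, -1, 1), c arbitrary (ker(I - K) = span{(1, -1, 1)}, dimension 1).

K has rank 1, so it is an outer product K = u v^T: every row of K is a multiple of one row vector. Reading off the entries, u = (1, -1, 1) and v = (2, 0, -1) (row i of K equals u_i·v^T). A rank-one matrix u v^T satisfies K u = u (v·u) and kills the (2)-dimensional subspace v^⊥, so its characteristic polynomial is lambda^2 (lambda - v·u) with v·u = tr K = 1. Hence the eigenvalues of I - K are 1 (multiplicity 2) and 1 - (1) = 0, so det(I - K) = 0. (Direct check: I - K =
[[-1, 0, 1],
 [2, 1, -1],
 [-2, 0, 2]]
has determinant 0.) So 1 is an eigenvalue of K and (I - K) is not invertible. The finite-dimensional Fredholm alternative says: either (I - K) is invertible, or ker(I - K) ≠ {0} and then range(I - K) = ker((I - K)^*)^⊥, with dim ker(I - K) = dim ker((I - K)^*). We are in the second case, so we need both kernels. Kernel of I - K: (I - K) u = u - u (v·u) = u - u = 0, so ker(I - K) = span{u} = span{(1, -1, 1)} (it is exactly 1-dimensional because rank(I - K) = 2). Kernel of the adjoint: K is real, so (I - K)^* = I - K^T = I - v u^T, and (I - v u^T) v = v - v (u·v) = 0; hence ker((I - K)^*) = span{v} = span{(2, 0, -1)}. Therefore (I - K) x = y is solvable iff <y, v> = 0, i.e. iff 2y_1 - y_3 = 0. When this holds, K y = u (v·y) = 0, so (I - K) y = y and x = y is a particular solution; the full solution set is the line x = y + c·u = y + c·(1, -1, 1), c ∈ C.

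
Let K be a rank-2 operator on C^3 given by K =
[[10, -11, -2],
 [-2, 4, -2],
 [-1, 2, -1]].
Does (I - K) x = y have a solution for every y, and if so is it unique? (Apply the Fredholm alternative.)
(I - K) is invertible (det(I - K) = -6 ≠ 0), so for every y in C^3 the equation (I - K) x = y has a unique solution.

K has rank 2 and factors as K = U V^T = u1 v1^T + u2 v2^T with u1 = (1, -2, -1), v1 = (1, -2, 1), u2 = (-3, 0, 0), v2 = (-3, 3, 1) (multiplying out reproduces the displayed K). The nonzero eigenvalues of U V^T coincide with those of the 2 x 2 matrix G = V^T U = [[v1·u1, v1·u2], [v2·u1, v2·u2]] = [[4, -3], [-10, 9]], and by the Sylvester determinant identity det(I_3 - U V^T) = det(I_2 - V^T U) = det([[-3, 3], [10, -8]]) = (-3)(-8) - (3)(10) = -6. (Direct check: I - K =
[[-9, 11, 2],
 [2, -3, 2],
 [1, -2, 2]]
has determinant -6.) The finite-dimensional Fredholm alternative says: either (I - K) is invertible, or ker(I - K) ≠ {0} and then range(I - K) = ker((I - K)^*)^⊥, with dim ker(I - K) = dim ker((I - K)^*). Since det(I - K) ≠ 0, 1 is not an eigenvalue of K and ker(I - K) = {0}, so we are in the first case: for every y there is a unique x = (I - K)^(-1) y. (Explicitly, by the Woodbury identity, (I - U V^T)^(-1) = I + U (I_2 - G)^(-1) V^T.)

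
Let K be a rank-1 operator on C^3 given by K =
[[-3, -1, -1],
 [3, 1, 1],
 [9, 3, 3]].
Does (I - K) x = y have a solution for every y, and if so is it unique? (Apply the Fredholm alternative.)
(I - K) is singular (det(I - K) = 0, i.e. 1 ∈ sigma(K)). (I - K) x = y is solvable iff y ⊥ ker((I - K)^*) = span{(-3, -1, -1)}, i.e. iff -3y_1 - y_2 - y_3 = 0. When solvable, the solutions are x = y + c·(1, -1, -3), c arbitrary (ker(I - K) = span{(1, -1, -3)}, dimension 1).

K has rank 1, so it is an outer product K = u v^T: every row of K is a multiple of one row vector. Reading off the entries, u = (1, -1, -3) and v = (-3, -1, -1) (row i of K equals u_i·v^T). A rank-one matrix u v^T satisfies K u = u (v·u) and kills the (2)-dimensional subspace v^⊥, so its characteristic polynomial is lambda^2 (lambda - v·u) with v·u = tr K = 1. Hence the eigenvalues of I - K are 1 (multiplicity 2) and 1 - (1) = 0, so det(I - K) = 0. (Direct check: I - K =
[[4, 1, 1],
 [-3, 0, -1],
 [-9, -3, -2]]
has determinant 0.) So 1 is an eigenvalue of K and (I - K) is not invertible. The finite-dimensional Fredholm alternative says: either (I - K) is invertible, or ker(I - K) ≠ {0} and then range(I - K) = ker((I - K)^*)^⊥, with dim ker(I - K) = dim ker((I - K)^*). We are in the second case, so we need both kernels. Kernel of I - K: (I - K) u = u - u (v·u) = u - u = 0, so ker(I - K) = span{u} = span{(1, -1, -3)} (it is exactly 1-dimensional because rank(I - K) = 2). Kernel of the adjoint: K is real, so (I - K)^* = I - K^T = I - v u^T, and (I - v u^T) v = v - v (u·v) = 0; hence ker((I - K)^*) = span{v} = span{(-3, -1, -1)}. Therefore (I - K) x = y is solvable iff <y, v> = 0, i.e. iff -3y_1 - y_2 - y_3 = 0. When this holds, K y = u (v·y) = 0, so (I - K) y = y and x = y is a particular solution; the full solution set is the line x = y + c·u = y + c·(1, -1, -3), c ∈ C.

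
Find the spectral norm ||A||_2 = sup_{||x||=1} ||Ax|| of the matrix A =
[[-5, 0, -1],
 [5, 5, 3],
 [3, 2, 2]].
||A||_2 ≈ 9.5773 (= sqrt(largest eigenvalue of A^T A))

||A||_2 = sigma_max(A) = sqrt(lambda_max(A^T A)). Form the symmetric matrix M = A^T A =
[[59, 31, 26],
 [31, 29, 19],
 [26, 19, 14]].
Its characteristic polynomial (trace, sum of principal 2x2 minors, determinant of M give the coefficients) is
  p(λ) = det(λ I - M) = λ^3 - 102λ^2 + 945λ - 225.
No integer candidate from the rational root theorem (±divisors of 225) is a root, so the roots are irrational. The cubic discriminant is Δ = 5349323025 > 0, so there are three distinct real roots. p(0) = -225 and p(1) = 619 have opposite signs, so a root lies in (0, 1); Newton's method refines it to λ ≈ 0.2445. p(10) = 25 and p(11) = -841 have opposite signs, so a root lies in (10, 11); Newton's method refines it to λ ≈ 10.0314. p(91) = -5321 and p(92) = 2075 have opposite signs, so a root lies in (91, 92); Newton's method refines it to λ ≈ 91.7241. Check (Vieta): the three roots sum to 102, matching tr M = 102.
So the eigenvalues of A^T A are ≈ 0.2445, 10.0314, 91.7241 (all ≥ 0, as they must be for A^T A). The largest is λ_max ≈ 91.7241, hence ||A||_2 = sqrt(λ_max) ≈ 9.5773.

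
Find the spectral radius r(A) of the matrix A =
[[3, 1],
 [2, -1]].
r(A) = (2 + sqrt(24))/2 ≈ 3.4495

The eigenvalues of A are the roots of its characteristic polynomial. With M = A (coefficients from the trace and determinant):
  p(λ) = det(λ I - M) = λ^2 - 2λ - 5.
For λ^2 - 2λ - 5 the discriminant is 24. It is nonnegative but not a perfect square, so the roots are real and irrational: λ = (2 ± sqrt(24))/2 ≈ 3.4495, -1.4495.
Thus the eigenvalues (to 4 decimals) are 3.4495 (modulus 3.4495); -1.4495 (modulus 1.4495). The spectral radius is the largest modulus: r(A) = (2 + sqrt(24))/2 ≈ 3.4495. (Cross-check: r(A) ≤ ||A||_2 ≈ 3.618; equality holds whenever A is normal, though it can also hold for some non-normal A.)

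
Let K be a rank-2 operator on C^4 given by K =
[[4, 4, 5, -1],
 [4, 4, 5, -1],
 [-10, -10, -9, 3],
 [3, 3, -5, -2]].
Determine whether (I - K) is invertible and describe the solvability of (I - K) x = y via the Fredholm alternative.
(I - K) is invertible (det(I - K) = 55 ≠ 0), so for every y in C^4 the equation (I - K) x = y has a unique solution.

K has rank 2 and factors as K = U V^T = u1 v1^T + u2 v2^T with u1 = (1, 1, -3, 2), v1 = (3, 3, 2, -1), u2 = (1, 1, -1, -3), v2 = (1, 1, 3, 0) (multiplying out reproduces the displayed K). The nonzero eigenvalues of U V^T coincide with those of the 2 x 2 matrix G = V^T U = [[v1·u1, v1·u2], [v2·u1, v2·u2]] = [[-2, 7], [-7, -1]], and by the Sylvester determinant identity det(I_4 - U V^T) = det(I_2 - V^T U) = det([[3, -7], [7, 2]]) = (3)(2) - (-7)(7) = 55. (Direct check: I - K =
[[-3, -4, -5, 1],
 [-4, -3, -5, 1],
 [10, 10, 10, -3],
 [-3, -3, 5, 3]]
has determinant 55.) The finite-dimensional Fredholm alternative says: either (I - K) is invertible, or ker(I - K) ≠ {0} and then range(I - K) = ker((I - K)^*)^⊥, with dim ker(I - K) = dim ker((I - K)^*). Since det(I - K) ≠ 0, 1 is not an eigenvalue of K and ker(I - K) = {0}, so we are in the first case: for every y there is a unique x = (I - K)^(-1) y. (Explicitly, by the Woodbury identity, (I - U V^T)^(-1) = I + U (I_2 - G)^(-1) V^T.)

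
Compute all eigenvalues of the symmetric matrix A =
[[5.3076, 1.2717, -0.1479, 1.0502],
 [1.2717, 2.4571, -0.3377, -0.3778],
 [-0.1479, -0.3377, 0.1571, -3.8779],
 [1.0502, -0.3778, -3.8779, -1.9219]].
sigma(A) ≈ {-5, 2, 3, 6}

A is real symmetric, so its spectrum consists of real eigenvalues. Expanding the characteristic polynomial of the displayed matrix gives
  det(λ I - A) = p(λ) = λ^4 + (-6)λ^3 + (-19)λ^2 + (144)λ + (-179.997).
Solving p(λ) = 0 yields eigenvalues ≈ -5, 2, 3, 6. (A is shown rounded to 4 decimals, so these recover the underlying integer eigenvalues to within that precision.)
Verification: the trace of A = 6 equals the sum of eigenvalues 6, and det(A) ≈ -179.9970 matches the eigenvalue product -180.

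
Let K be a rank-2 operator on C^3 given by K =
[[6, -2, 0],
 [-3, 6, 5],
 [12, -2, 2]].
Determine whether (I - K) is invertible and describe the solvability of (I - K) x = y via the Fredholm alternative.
(I - K) is invertible (det(I - K) = 51 ≠ 0), so for every y in C^3 the equation (I - K) x = y has a unique solution.

K has rank 2 and factors as K = U V^T = u1 v1^T + u2 v2^T with u1 = (-1, 3, -1), v1 = (-3, 2, 1), u2 = (1, 2, 3), v2 = (3, 0, 1) (multiplying out reproduces the displayed K). The nonzero eigenvalues of U V^T coincide with those of the 2 x 2 matrix G = V^T U = [[v1·u1, v1·u2], [v2·u1, v2·u2]] = [[8, 4], [-4, 6]], and by the Sylvester determinant identity det(I_3 - U V^T) = det(I_2 - V^T U) = det([[-7, -4], [4, -5]]) = (-7)(-5) - (-4)(4) = 51. (Direct check: I - K =
[[-5, 2, 0],
 [3, -5, -5],
 [-12, 2, -1]]
has determinant 51.) The finite-dimensional Fredholm alternative says: either (I - K) is invertible, or ker(I - K) ≠ {0} and then range(I - K) = ker((I - K)^*)^⊥, with dim ker(I - K) = dim ker((I - K)^*). Since det(I - K) ≠ 0, 1 is not an eigenvalue of K and ker(I - K) = {0}, so we are in the first case: for every y there is a unique x = (I - K)^(-1) y. (Explicitly, by the Woodbury identity, (I - U V^T)^(-1) = I + U (I_2 - G)^(-1) V^T.)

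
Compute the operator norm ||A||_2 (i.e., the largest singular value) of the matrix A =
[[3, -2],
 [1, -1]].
||A||_2 = sqrt((15 + sqrt(221))/2) ≈ 3.8643 (= sqrt(largest eigenvalue of A^T A))

||A||_2 = sigma_max(A) = sqrt(lambda_max(A^T A)). Form the symmetric matrix M = A^T A =
[[10, -7],
 [-7, 5]].
Its characteristic polynomial (trace, determinant of M give the coefficients) is
  p(λ) = det(λ I - M) = λ^2 - 15λ + 1.
For λ^2 - 15λ + 1 the discriminant is 221. It is nonnegative but not a perfect square, so the roots are real and irrational: λ = (15 ± sqrt(221))/2 ≈ 14.933, 0.067.
So the eigenvalues of A^T A are ≈ 0.067, 14.933 (all ≥ 0, as they must be for A^T A). The largest is λ_max = (15 + sqrt(221))/2 ≈ 14.933, hence ||A||_2 = sqrt(λ_max) = sqrt((15 + sqrt(221))/2) ≈ 3.8643.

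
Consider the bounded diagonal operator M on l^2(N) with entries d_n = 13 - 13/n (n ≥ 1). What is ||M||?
||M|| = 13

For a diagonal operator on l^2 with entries d_n, ||M|| = sup_n |d_n|. Here d_1 = 0, d_2 = 13/2, ..., and d_n = 13 - 13/n increases monotonically toward 13. All terms lie in [0, 13), so |d_n| = d_n and the supremum is the limit 13, which is not attained by any individual d_n. Hence ||M|| = 13.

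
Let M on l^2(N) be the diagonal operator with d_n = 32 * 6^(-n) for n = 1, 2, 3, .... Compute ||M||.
||M|| = 16/3 (attained at n = 1)

For M diagonal, ||M|| = sup_n |d_n|. The sequence d_n = 32 * 6^(-n) is positive and strictly decreasing (ratio 6^(-1) < 1), so the supremum is d_1 = 32/6 = 16/3. Hence ||M|| = 16/3.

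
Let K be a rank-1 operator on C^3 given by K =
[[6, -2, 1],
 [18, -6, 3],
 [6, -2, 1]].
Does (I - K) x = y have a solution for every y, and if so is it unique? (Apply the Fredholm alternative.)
(I - K) is singular (det(I - K) = 0, i.e. 1 ∈ sigma(K)). (I - K) x = y is solvable iff y ⊥ ker((I - K)^*) = span{(6, -2, 1)}, i.e. iff 6y_1 - 2y_2 + y_3 = 0. When solvable, the solutions are x = y + c·(1, 3, 1), c arbitrary (ker(I - K) = span{(1, 3, 1)}, dimension 1).

K has rank 1, so it is an outer product K = u v^T: every row of K is a multiple of one row vector. Reading off the entries, u = (1, 3, 1) and v = (6, -2, 1) (row i of K equals u_i·v^T). A rank-one matrix u v^T satisfies K u = u (v·u) and kills the (2)-dimensional subspace v^⊥, so its characteristic polynomial is lambda^2 (lambda - v·u) with v·u = tr K = 1. Hence the eigenvalues of I - K are 1 (multiplicity 2) and 1 - (1) = 0, so det(I - K) = 0. (Direct check: I - K =
[[-5, 2, -1],
 [-18, 7, -3],
 [-6, 2, 0]]
has determinant 0.) So 1 is an eigenvalue of K and (I - K) is not invertible. The finite-dimensional Fredholm alternative says: either (I - K) is invertible, or ker(I - K) ≠ {0} and then range(I - K) = ker((I - K)^*)^⊥, with dim ker(I - K) = dim ker((I - K)^*). We are in the second case, so we need both kernels. Kernel of I - K: (I - K) u = u - u (v·u) = u - u = 0, so ker(I - K) = span{u} = span{(1, 3, 1)} (it is exactly 1-dimensional because rank(I - K) = 2). Kernel of the adjoint: K is real, so (I - K)^* = I - K^T = I - v u^T, and (I - v u^T) v = v - v (u·v) = 0; hence ker((I - K)^*) = span{v} = span{(6, -2, 1)}. Therefore (I - K) x = y is solvable iff <y, v> = 0, i.e. iff 6y_1 - 2y_2 + y_3 = 0. When this holds, K y = u (v·y) = 0, so (I - K) y = y and x = y is a particular solution; the full solution set is the line x = y + c·u = y + c·(1, 3, 1), c ∈ C.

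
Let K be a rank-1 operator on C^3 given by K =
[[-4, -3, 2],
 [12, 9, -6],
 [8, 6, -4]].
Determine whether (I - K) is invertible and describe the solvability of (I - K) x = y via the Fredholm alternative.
(I - K) is singular (det(I - K) = 0, i.e. 1 ∈ sigma(K)). (I - K) x = y is solvable iff y ⊥ ker((I - K)^*) = span{(-4, -3, 2)}, i.e. iff -4y_1 - 3y_2 + 2y_3 = 0. When solvable, the solutions are x = y + c·(1, -3, -2), c arbitrary (ker(I - K) = span{(1, -3, -2)}, dimension 1).

K has rank 1, so it is an outer product K = u v^T: every row of K is a multiple of one row vector. Reading off the entries, u = (1, -3, -2) and v = (-4, -3, 2) (row i of K equals u_i·v^T). A rank-one matrix u v^T satisfies K u = u (v·u) and kills the (2)-dimensional subspace v^⊥, so its characteristic polynomial is lambda^2 (lambda - v·u) with v·u = tr K = 1. Hence the eigenvalues of I - K are 1 (multiplicity 2) and 1 - (1) = 0, so det(I - K) = 0. (Direct check: I - K =
[[5, 3, -2],
 [-12, -8, 6],
 [-8, -6, 5]]
has determinant 0.) So 1 is an eigenvalue of K and (I - K) is not invertible. The finite-dimensional Fredholm alternative says: either (I - K) is invertible, or ker(I - K) ≠ {0} and then range(I - K) = ker((I - K)^*)^⊥, with dim ker(I - K) = dim ker((I - K)^*). We are in the second case, so we need both kernels. Kernel of I - K: (I - K) u = u - u (v·u) = u - u = 0, so ker(I - K) = span{u} = span{(1, -3, -2)} (it is exactly 1-dimensional because rank(I - K) = 2). Kernel of the adjoint: K is real, so (I - K)^* = I - K^T = I - v u^T, and (I - v u^T) v = v - v (u·v) = 0; hence ker((I - K)^*) = span{v} = span{(-4, -3, 2)}. Therefore (I - K) x = y is solvable iff <y, v> = 0, i.e. iff -4y_1 - 3y_2 + 2y_3 = 0. When this holds, K y = u (v·y) = 0, so (I - K) y = y and x = y is a particular solution; the full solution set is the line x = y + c·u = y + c·(1, -3, -2), c ∈ C.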